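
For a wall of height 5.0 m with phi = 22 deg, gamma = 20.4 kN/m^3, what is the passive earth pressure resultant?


Result: 560.49 kN/m

Derivation:
Compute passive earth pressure coefficient:
Kp = tan^2(45 + phi/2) = tan^2(56.0) = 2.197987
Compute passive force:
Pp = 0.5 * Kp * gamma * H^2
Pp = 0.5 * 2.197987 * 20.4 * 5.0^2
Pp = 560.49 kN/m


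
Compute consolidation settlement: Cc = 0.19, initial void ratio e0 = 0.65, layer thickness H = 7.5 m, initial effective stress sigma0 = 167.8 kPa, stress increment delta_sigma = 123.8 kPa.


Using Sc = Cc * H / (1 + e0) * log10((sigma0 + delta_sigma) / sigma0)
Stress ratio = (167.8 + 123.8) / 167.8 = 1.73778
log10(1.73778) = 0.239996
Cc * H / (1 + e0) = 0.19 * 7.5 / (1 + 0.65) = 0.863636
Sc = 0.863636 * 0.239996
Sc = 0.2073 m


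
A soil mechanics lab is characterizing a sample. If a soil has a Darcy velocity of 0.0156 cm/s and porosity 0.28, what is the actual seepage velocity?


Using v_s = v_d / n
v_s = 0.0156 / 0.28
v_s = 0.05571 cm/s


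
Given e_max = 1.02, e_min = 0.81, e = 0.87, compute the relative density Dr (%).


Result: 71.43 %

Derivation:
Using Dr = (e_max - e) / (e_max - e_min) * 100
e_max - e = 1.02 - 0.87 = 0.15
e_max - e_min = 1.02 - 0.81 = 0.21
Dr = 0.15 / 0.21 * 100
Dr = 71.43 %


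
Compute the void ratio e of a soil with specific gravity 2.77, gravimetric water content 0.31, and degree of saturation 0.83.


Using the relation e = Gs * w / S
e = 2.77 * 0.31 / 0.83
e = 1.0346


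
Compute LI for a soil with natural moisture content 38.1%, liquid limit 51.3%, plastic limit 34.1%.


Result: 0.233

Derivation:
First compute the plasticity index:
PI = LL - PL = 51.3 - 34.1 = 17.2
Then compute the liquidity index:
LI = (w - PL) / PI
LI = (38.1 - 34.1) / 17.2
LI = 0.233


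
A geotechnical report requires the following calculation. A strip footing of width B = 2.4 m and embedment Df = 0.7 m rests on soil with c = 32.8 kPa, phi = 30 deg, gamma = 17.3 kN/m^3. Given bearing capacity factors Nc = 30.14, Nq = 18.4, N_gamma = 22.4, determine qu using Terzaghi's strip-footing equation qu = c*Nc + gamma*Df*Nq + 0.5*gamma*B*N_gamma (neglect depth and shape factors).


Compute qu = c*Nc + gamma*Df*Nq + 0.5*gamma*B*N_gamma
Term 1: 32.8 * 30.14 = 988.592
Term 2: 17.3 * 0.7 * 18.4 = 222.824
Term 3: 0.5 * 17.3 * 2.4 * 22.4 = 465.024
qu = 988.592 + 222.824 + 465.024
qu = 1676.44 kPa


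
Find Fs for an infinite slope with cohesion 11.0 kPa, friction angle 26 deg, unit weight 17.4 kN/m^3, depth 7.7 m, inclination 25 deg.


Result: 1.26

Derivation:
Using Fs = c / (gamma*H*sin(beta)*cos(beta)) + tan(phi)/tan(beta)
Cohesion contribution = 11.0 / (17.4*7.7*sin(25)*cos(25))
Cohesion contribution = 0.214353
Friction contribution = tan(26)/tan(25) = 1.04595
Fs = 0.214353 + 1.04595
Fs = 1.26


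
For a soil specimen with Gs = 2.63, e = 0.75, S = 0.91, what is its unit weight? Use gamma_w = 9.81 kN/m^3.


Using gamma = gamma_w * (Gs + S*e) / (1 + e)
Numerator: Gs + S*e = 2.63 + 0.91*0.75 = 3.3125
Denominator: 1 + e = 1 + 0.75 = 1.75
gamma = 9.81 * 3.3125 / 1.75
gamma = 18.569 kN/m^3


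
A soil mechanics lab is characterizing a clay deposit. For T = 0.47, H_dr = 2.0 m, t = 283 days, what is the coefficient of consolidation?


Using cv = T * H_dr^2 / t
H_dr^2 = 2.0^2 = 4.0
cv = 0.47 * 4.0 / 283
cv = 0.00664 m^2/day


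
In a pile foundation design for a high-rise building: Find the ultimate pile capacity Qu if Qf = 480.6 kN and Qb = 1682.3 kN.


Result: 2162.9 kN

Derivation:
Using Qu = Qf + Qb
Qu = 480.6 + 1682.3
Qu = 2162.9 kN


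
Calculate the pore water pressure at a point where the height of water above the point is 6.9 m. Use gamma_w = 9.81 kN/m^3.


Using u = gamma_w * h_w
u = 9.81 * 6.9
u = 67.69 kPa


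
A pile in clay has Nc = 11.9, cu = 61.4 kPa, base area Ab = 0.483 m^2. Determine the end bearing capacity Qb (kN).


Using Qb = Nc * cu * Ab
Qb = 11.9 * 61.4 * 0.483
Qb = 352.91 kN


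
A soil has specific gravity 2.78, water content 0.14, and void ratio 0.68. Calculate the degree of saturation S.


Using S = Gs * w / e
S = 2.78 * 0.14 / 0.68
S = 0.5724


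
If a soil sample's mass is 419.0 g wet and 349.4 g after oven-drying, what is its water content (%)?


Using w = (m_wet - m_dry) / m_dry * 100
m_wet - m_dry = 419.0 - 349.4 = 69.6 g
w = 69.6 / 349.4 * 100
w = 19.92 %


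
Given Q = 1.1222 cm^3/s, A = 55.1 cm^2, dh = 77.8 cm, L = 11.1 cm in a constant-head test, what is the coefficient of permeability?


Compute hydraulic gradient:
i = dh / L = 77.8 / 11.1 = 7.00901
Then apply Darcy's law:
k = Q / (A * i)
k = 1.1222 / (55.1 * 7.00901)
k = 1.1222 / 386.196
k = 0.002906 cm/s


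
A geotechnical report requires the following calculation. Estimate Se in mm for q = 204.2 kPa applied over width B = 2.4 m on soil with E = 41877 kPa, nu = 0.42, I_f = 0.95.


Using Se = q * B * (1 - nu^2) * I_f / E
1 - nu^2 = 1 - 0.42^2 = 0.8236
Se = 204.2 * 2.4 * 0.8236 * 0.95 / 41877
Se = 0.009157 m
Convert to mm: Se = 0.009157 * 1000 = 9.157 mm


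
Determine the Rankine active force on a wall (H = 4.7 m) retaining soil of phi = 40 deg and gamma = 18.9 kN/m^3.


Result: 45.39 kN/m

Derivation:
Compute active earth pressure coefficient:
Ka = tan^2(45 - phi/2) = tan^2(25.0) = 0.217443
Compute active force:
Pa = 0.5 * Ka * gamma * H^2
Pa = 0.5 * 0.217443 * 18.9 * 4.7^2
Pa = 45.39 kN/m


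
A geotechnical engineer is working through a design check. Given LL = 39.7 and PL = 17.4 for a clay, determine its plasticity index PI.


Result: 22.3

Derivation:
Using PI = LL - PL
PI = 39.7 - 17.4
PI = 22.3


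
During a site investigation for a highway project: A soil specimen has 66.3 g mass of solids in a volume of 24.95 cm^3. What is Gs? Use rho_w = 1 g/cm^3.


Using Gs = m_s / (V_s * rho_w)
Since rho_w = 1 g/cm^3:
Gs = 66.3 / 24.95
Gs = 2.657


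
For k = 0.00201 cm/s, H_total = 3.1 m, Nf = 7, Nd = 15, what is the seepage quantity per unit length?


Convert k to m/s for unit consistency with H:
k = 0.00201 cm/s = 0.00201 / 100 m/s = 2.01e-05 m/s
Using q = k * H * Nf / Nd
Nf / Nd = 7 / 15 = 0.4667
q = 2.01e-05 * 3.1 * 0.4667
q = 2.908e-05 m^3/s per m


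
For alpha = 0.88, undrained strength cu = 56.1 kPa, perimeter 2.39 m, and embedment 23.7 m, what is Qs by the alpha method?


Result: 2796.35 kN

Derivation:
Using Qs = alpha * cu * perimeter * L
Qs = 0.88 * 56.1 * 2.39 * 23.7
Qs = 2796.35 kN


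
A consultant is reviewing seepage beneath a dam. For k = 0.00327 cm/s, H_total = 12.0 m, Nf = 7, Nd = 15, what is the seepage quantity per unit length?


Convert k to m/s for unit consistency with H:
k = 0.00327 cm/s = 0.00327 / 100 m/s = 3.27e-05 m/s
Using q = k * H * Nf / Nd
Nf / Nd = 7 / 15 = 0.4667
q = 3.27e-05 * 12.0 * 0.4667
q = 0.0001831 m^3/s per m


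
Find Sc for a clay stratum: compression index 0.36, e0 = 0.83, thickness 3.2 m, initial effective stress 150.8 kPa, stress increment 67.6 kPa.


Result: 0.1013 m

Derivation:
Using Sc = Cc * H / (1 + e0) * log10((sigma0 + delta_sigma) / sigma0)
Stress ratio = (150.8 + 67.6) / 150.8 = 1.44828
log10(1.44828) = 0.160851
Cc * H / (1 + e0) = 0.36 * 3.2 / (1 + 0.83) = 0.629508
Sc = 0.629508 * 0.160851
Sc = 0.1013 m


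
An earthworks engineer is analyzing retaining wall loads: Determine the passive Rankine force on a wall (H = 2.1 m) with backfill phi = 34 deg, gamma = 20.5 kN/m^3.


Result: 159.89 kN/m

Derivation:
Compute passive earth pressure coefficient:
Kp = tan^2(45 + phi/2) = tan^2(62.0) = 3.537132
Compute passive force:
Pp = 0.5 * Kp * gamma * H^2
Pp = 0.5 * 3.537132 * 20.5 * 2.1^2
Pp = 159.89 kN/m


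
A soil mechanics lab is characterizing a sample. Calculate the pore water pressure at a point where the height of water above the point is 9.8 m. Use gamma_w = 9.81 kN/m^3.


Result: 96.14 kPa

Derivation:
Using u = gamma_w * h_w
u = 9.81 * 9.8
u = 96.14 kPa


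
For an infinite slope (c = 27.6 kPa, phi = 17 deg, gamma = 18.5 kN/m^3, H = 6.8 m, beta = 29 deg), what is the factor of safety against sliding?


Using Fs = c / (gamma*H*sin(beta)*cos(beta)) + tan(phi)/tan(beta)
Cohesion contribution = 27.6 / (18.5*6.8*sin(29)*cos(29))
Cohesion contribution = 0.517414
Friction contribution = tan(17)/tan(29) = 0.551553
Fs = 0.517414 + 0.551553
Fs = 1.069


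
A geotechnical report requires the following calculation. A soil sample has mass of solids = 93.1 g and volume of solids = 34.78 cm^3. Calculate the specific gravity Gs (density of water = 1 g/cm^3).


Result: 2.677

Derivation:
Using Gs = m_s / (V_s * rho_w)
Since rho_w = 1 g/cm^3:
Gs = 93.1 / 34.78
Gs = 2.677


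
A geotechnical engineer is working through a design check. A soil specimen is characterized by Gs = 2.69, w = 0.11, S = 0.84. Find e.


Result: 0.3523

Derivation:
Using the relation e = Gs * w / S
e = 2.69 * 0.11 / 0.84
e = 0.3523


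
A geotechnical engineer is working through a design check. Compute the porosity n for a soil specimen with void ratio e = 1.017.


Result: 0.5042

Derivation:
Using the relation n = e / (1 + e)
n = 1.017 / (1 + 1.017)
n = 1.017 / 2.017
n = 0.5042


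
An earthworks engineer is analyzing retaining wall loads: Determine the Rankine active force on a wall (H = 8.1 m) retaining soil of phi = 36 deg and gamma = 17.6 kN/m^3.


Result: 149.89 kN/m

Derivation:
Compute active earth pressure coefficient:
Ka = tan^2(45 - phi/2) = tan^2(27.0) = 0.259616
Compute active force:
Pa = 0.5 * Ka * gamma * H^2
Pa = 0.5 * 0.259616 * 17.6 * 8.1^2
Pa = 149.89 kN/m


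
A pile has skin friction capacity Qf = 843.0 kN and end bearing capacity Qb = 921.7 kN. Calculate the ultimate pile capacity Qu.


Result: 1764.7 kN

Derivation:
Using Qu = Qf + Qb
Qu = 843.0 + 921.7
Qu = 1764.7 kN


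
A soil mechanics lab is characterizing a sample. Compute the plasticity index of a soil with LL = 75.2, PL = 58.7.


Result: 16.5

Derivation:
Using PI = LL - PL
PI = 75.2 - 58.7
PI = 16.5


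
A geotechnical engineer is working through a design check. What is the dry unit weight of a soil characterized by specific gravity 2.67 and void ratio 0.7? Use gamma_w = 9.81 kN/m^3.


Using gamma_d = Gs * gamma_w / (1 + e)
gamma_d = 2.67 * 9.81 / (1 + 0.7)
gamma_d = 2.67 * 9.81 / 1.7
gamma_d = 15.407 kN/m^3


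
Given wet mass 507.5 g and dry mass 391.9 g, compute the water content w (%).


Using w = (m_wet - m_dry) / m_dry * 100
m_wet - m_dry = 507.5 - 391.9 = 115.6 g
w = 115.6 / 391.9 * 100
w = 29.5 %


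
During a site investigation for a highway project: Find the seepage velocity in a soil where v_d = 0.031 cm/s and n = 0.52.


Result: 0.05962 cm/s

Derivation:
Using v_s = v_d / n
v_s = 0.031 / 0.52
v_s = 0.05962 cm/s


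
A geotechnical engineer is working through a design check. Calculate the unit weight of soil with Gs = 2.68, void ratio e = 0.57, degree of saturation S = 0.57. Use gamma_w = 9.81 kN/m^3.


Result: 18.776 kN/m^3

Derivation:
Using gamma = gamma_w * (Gs + S*e) / (1 + e)
Numerator: Gs + S*e = 2.68 + 0.57*0.57 = 3.0049
Denominator: 1 + e = 1 + 0.57 = 1.57
gamma = 9.81 * 3.0049 / 1.57
gamma = 18.776 kN/m^3


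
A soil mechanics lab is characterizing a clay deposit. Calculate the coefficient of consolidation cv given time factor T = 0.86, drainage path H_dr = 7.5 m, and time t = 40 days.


Using cv = T * H_dr^2 / t
H_dr^2 = 7.5^2 = 56.25
cv = 0.86 * 56.25 / 40
cv = 1.20938 m^2/day


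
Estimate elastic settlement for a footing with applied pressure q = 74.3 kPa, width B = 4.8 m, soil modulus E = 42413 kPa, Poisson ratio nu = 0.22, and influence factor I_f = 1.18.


Result: 9.442 mm

Derivation:
Using Se = q * B * (1 - nu^2) * I_f / E
1 - nu^2 = 1 - 0.22^2 = 0.9516
Se = 74.3 * 4.8 * 0.9516 * 1.18 / 42413
Se = 0.009442 m
Convert to mm: Se = 0.009442 * 1000 = 9.442 mm


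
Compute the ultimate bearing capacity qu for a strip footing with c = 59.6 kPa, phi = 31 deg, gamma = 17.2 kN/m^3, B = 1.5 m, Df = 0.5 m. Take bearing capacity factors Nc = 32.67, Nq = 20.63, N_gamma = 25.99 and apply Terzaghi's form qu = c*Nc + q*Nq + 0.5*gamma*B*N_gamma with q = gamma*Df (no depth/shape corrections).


Compute qu = c*Nc + gamma*Df*Nq + 0.5*gamma*B*N_gamma
Term 1: 59.6 * 32.67 = 1947.132
Term 2: 17.2 * 0.5 * 20.63 = 177.418
Term 3: 0.5 * 17.2 * 1.5 * 25.99 = 335.271
qu = 1947.132 + 177.418 + 335.271
qu = 2459.82 kPa


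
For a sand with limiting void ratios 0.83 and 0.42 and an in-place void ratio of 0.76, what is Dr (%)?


Using Dr = (e_max - e) / (e_max - e_min) * 100
e_max - e = 0.83 - 0.76 = 0.07
e_max - e_min = 0.83 - 0.42 = 0.41
Dr = 0.07 / 0.41 * 100
Dr = 17.07 %


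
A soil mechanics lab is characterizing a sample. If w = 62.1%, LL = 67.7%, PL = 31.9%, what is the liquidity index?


First compute the plasticity index:
PI = LL - PL = 67.7 - 31.9 = 35.8
Then compute the liquidity index:
LI = (w - PL) / PI
LI = (62.1 - 31.9) / 35.8
LI = 0.844


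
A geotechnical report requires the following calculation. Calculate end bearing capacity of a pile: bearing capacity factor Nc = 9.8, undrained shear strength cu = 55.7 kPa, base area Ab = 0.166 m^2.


Result: 90.61 kN

Derivation:
Using Qb = Nc * cu * Ab
Qb = 9.8 * 55.7 * 0.166
Qb = 90.61 kN


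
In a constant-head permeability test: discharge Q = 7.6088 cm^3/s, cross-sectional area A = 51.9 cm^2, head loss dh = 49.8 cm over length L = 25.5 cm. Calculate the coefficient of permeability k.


Result: 0.075069 cm/s

Derivation:
Compute hydraulic gradient:
i = dh / L = 49.8 / 25.5 = 1.95294
Then apply Darcy's law:
k = Q / (A * i)
k = 7.6088 / (51.9 * 1.95294)
k = 7.6088 / 101.358
k = 0.075069 cm/s


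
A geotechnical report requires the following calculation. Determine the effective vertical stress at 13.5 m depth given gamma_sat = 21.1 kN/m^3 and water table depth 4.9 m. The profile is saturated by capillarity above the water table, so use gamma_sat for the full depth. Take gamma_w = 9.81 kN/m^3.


Total stress = gamma_sat * depth
sigma = 21.1 * 13.5 = 284.85 kPa
Pore water pressure u = gamma_w * (depth - d_wt)
u = 9.81 * (13.5 - 4.9) = 84.366 kPa
Effective stress = sigma - u
sigma' = 284.85 - 84.366 = 200.48 kPa


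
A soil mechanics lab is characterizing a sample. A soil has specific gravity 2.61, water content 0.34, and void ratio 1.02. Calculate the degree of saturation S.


Using S = Gs * w / e
S = 2.61 * 0.34 / 1.02
S = 0.87


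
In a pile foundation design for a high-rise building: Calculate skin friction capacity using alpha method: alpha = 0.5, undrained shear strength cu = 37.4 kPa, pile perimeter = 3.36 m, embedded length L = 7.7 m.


Using Qs = alpha * cu * perimeter * L
Qs = 0.5 * 37.4 * 3.36 * 7.7
Qs = 483.81 kN


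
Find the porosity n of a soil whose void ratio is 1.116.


Using the relation n = e / (1 + e)
n = 1.116 / (1 + 1.116)
n = 1.116 / 2.116
n = 0.5274


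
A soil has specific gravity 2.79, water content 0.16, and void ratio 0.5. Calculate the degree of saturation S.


Result: 0.8928

Derivation:
Using S = Gs * w / e
S = 2.79 * 0.16 / 0.5
S = 0.8928


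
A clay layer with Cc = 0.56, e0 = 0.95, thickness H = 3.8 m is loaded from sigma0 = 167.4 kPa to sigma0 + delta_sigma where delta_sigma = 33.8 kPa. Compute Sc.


Result: 0.0872 m

Derivation:
Using Sc = Cc * H / (1 + e0) * log10((sigma0 + delta_sigma) / sigma0)
Stress ratio = (167.4 + 33.8) / 167.4 = 1.20191
log10(1.20191) = 0.0798725
Cc * H / (1 + e0) = 0.56 * 3.8 / (1 + 0.95) = 1.09128
Sc = 1.09128 * 0.0798725
Sc = 0.0872 m


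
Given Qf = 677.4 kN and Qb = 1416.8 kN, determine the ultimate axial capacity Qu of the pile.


Result: 2094.2 kN

Derivation:
Using Qu = Qf + Qb
Qu = 677.4 + 1416.8
Qu = 2094.2 kN


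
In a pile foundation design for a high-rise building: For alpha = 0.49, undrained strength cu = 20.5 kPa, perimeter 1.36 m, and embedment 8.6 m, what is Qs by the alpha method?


Result: 117.49 kN

Derivation:
Using Qs = alpha * cu * perimeter * L
Qs = 0.49 * 20.5 * 1.36 * 8.6
Qs = 117.49 kN


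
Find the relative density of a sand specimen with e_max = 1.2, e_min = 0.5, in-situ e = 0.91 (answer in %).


Using Dr = (e_max - e) / (e_max - e_min) * 100
e_max - e = 1.2 - 0.91 = 0.29
e_max - e_min = 1.2 - 0.5 = 0.7
Dr = 0.29 / 0.7 * 100
Dr = 41.43 %


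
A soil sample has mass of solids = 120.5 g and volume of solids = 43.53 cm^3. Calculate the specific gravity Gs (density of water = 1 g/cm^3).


Result: 2.768

Derivation:
Using Gs = m_s / (V_s * rho_w)
Since rho_w = 1 g/cm^3:
Gs = 120.5 / 43.53
Gs = 2.768


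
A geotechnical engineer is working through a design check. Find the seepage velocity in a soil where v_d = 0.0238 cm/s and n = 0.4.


Result: 0.0595 cm/s

Derivation:
Using v_s = v_d / n
v_s = 0.0238 / 0.4
v_s = 0.0595 cm/s


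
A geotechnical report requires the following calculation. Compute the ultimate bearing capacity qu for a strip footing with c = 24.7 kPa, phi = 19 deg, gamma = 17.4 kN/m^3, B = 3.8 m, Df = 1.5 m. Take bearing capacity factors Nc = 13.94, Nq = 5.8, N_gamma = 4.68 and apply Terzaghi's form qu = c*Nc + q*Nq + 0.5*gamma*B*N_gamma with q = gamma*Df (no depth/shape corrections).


Result: 650.42 kPa

Derivation:
Compute qu = c*Nc + gamma*Df*Nq + 0.5*gamma*B*N_gamma
Term 1: 24.7 * 13.94 = 344.318
Term 2: 17.4 * 1.5 * 5.8 = 151.38
Term 3: 0.5 * 17.4 * 3.8 * 4.68 = 154.7208
qu = 344.318 + 151.38 + 154.7208
qu = 650.42 kPa


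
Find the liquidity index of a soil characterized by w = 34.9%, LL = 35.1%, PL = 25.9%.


Result: 0.978

Derivation:
First compute the plasticity index:
PI = LL - PL = 35.1 - 25.9 = 9.2
Then compute the liquidity index:
LI = (w - PL) / PI
LI = (34.9 - 25.9) / 9.2
LI = 0.978


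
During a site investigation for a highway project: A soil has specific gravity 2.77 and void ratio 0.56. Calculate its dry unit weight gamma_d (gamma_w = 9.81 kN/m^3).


Using gamma_d = Gs * gamma_w / (1 + e)
gamma_d = 2.77 * 9.81 / (1 + 0.56)
gamma_d = 2.77 * 9.81 / 1.56
gamma_d = 17.419 kN/m^3


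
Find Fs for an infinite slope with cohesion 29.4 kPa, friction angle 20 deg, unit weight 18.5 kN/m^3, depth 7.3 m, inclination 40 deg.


Using Fs = c / (gamma*H*sin(beta)*cos(beta)) + tan(phi)/tan(beta)
Cohesion contribution = 29.4 / (18.5*7.3*sin(40)*cos(40))
Cohesion contribution = 0.442111
Friction contribution = tan(20)/tan(40) = 0.433763
Fs = 0.442111 + 0.433763
Fs = 0.876


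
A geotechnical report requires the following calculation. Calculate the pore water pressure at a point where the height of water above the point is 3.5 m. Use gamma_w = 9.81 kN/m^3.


Using u = gamma_w * h_w
u = 9.81 * 3.5
u = 34.34 kPa


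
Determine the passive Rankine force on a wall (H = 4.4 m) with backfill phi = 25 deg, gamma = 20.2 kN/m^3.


Compute passive earth pressure coefficient:
Kp = tan^2(45 + phi/2) = tan^2(57.5) = 2.463913
Compute passive force:
Pp = 0.5 * Kp * gamma * H^2
Pp = 0.5 * 2.463913 * 20.2 * 4.4^2
Pp = 481.78 kN/m


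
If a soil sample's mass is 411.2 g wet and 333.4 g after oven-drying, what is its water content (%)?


Result: 23.34 %

Derivation:
Using w = (m_wet - m_dry) / m_dry * 100
m_wet - m_dry = 411.2 - 333.4 = 77.8 g
w = 77.8 / 333.4 * 100
w = 23.34 %


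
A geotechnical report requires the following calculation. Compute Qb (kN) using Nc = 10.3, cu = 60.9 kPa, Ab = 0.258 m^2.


Using Qb = Nc * cu * Ab
Qb = 10.3 * 60.9 * 0.258
Qb = 161.84 kN


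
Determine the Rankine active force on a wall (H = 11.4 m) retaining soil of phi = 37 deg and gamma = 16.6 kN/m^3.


Result: 268.14 kN/m

Derivation:
Compute active earth pressure coefficient:
Ka = tan^2(45 - phi/2) = tan^2(26.5) = 0.248584
Compute active force:
Pa = 0.5 * Ka * gamma * H^2
Pa = 0.5 * 0.248584 * 16.6 * 11.4^2
Pa = 268.14 kN/m


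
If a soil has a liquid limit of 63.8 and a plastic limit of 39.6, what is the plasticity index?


Using PI = LL - PL
PI = 63.8 - 39.6
PI = 24.2


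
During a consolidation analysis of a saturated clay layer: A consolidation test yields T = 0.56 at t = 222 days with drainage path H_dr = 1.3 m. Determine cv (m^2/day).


Result: 0.00426 m^2/day

Derivation:
Using cv = T * H_dr^2 / t
H_dr^2 = 1.3^2 = 1.69
cv = 0.56 * 1.69 / 222
cv = 0.00426 m^2/day


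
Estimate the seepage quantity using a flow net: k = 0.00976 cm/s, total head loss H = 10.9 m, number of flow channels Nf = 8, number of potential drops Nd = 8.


Convert k to m/s for unit consistency with H:
k = 0.00976 cm/s = 0.00976 / 100 m/s = 9.76e-05 m/s
Using q = k * H * Nf / Nd
Nf / Nd = 8 / 8 = 1.0
q = 9.76e-05 * 10.9 * 1.0
q = 0.001064 m^3/s per m


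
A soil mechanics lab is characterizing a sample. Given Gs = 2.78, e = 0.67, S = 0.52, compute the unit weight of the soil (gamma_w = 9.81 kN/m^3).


Result: 18.377 kN/m^3

Derivation:
Using gamma = gamma_w * (Gs + S*e) / (1 + e)
Numerator: Gs + S*e = 2.78 + 0.52*0.67 = 3.1284
Denominator: 1 + e = 1 + 0.67 = 1.67
gamma = 9.81 * 3.1284 / 1.67
gamma = 18.377 kN/m^3


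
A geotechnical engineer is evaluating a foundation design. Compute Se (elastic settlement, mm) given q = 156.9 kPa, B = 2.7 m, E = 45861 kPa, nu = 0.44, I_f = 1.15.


Using Se = q * B * (1 - nu^2) * I_f / E
1 - nu^2 = 1 - 0.44^2 = 0.8064
Se = 156.9 * 2.7 * 0.8064 * 1.15 / 45861
Se = 0.008566 m
Convert to mm: Se = 0.008566 * 1000 = 8.566 mm


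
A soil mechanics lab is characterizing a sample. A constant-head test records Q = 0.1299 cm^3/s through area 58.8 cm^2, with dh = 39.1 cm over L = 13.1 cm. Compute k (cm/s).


Result: 0.00074 cm/s

Derivation:
Compute hydraulic gradient:
i = dh / L = 39.1 / 13.1 = 2.98473
Then apply Darcy's law:
k = Q / (A * i)
k = 0.1299 / (58.8 * 2.98473)
k = 0.1299 / 175.502
k = 0.00074 cm/s


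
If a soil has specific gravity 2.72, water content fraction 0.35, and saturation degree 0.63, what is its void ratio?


Result: 1.5111

Derivation:
Using the relation e = Gs * w / S
e = 2.72 * 0.35 / 0.63
e = 1.5111


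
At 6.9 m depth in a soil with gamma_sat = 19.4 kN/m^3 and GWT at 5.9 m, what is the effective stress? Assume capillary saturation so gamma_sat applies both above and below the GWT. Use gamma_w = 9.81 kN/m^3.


Total stress = gamma_sat * depth
sigma = 19.4 * 6.9 = 133.86 kPa
Pore water pressure u = gamma_w * (depth - d_wt)
u = 9.81 * (6.9 - 5.9) = 9.81 kPa
Effective stress = sigma - u
sigma' = 133.86 - 9.81 = 124.05 kPa


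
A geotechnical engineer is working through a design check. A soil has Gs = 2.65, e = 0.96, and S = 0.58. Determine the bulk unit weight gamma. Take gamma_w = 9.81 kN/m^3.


Using gamma = gamma_w * (Gs + S*e) / (1 + e)
Numerator: Gs + S*e = 2.65 + 0.58*0.96 = 3.2068
Denominator: 1 + e = 1 + 0.96 = 1.96
gamma = 9.81 * 3.2068 / 1.96
gamma = 16.05 kN/m^3


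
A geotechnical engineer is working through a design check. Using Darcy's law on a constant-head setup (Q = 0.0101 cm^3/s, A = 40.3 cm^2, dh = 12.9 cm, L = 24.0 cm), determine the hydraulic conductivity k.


Result: 0.000466 cm/s

Derivation:
Compute hydraulic gradient:
i = dh / L = 12.9 / 24.0 = 0.5375
Then apply Darcy's law:
k = Q / (A * i)
k = 0.0101 / (40.3 * 0.5375)
k = 0.0101 / 21.6612
k = 0.000466 cm/s


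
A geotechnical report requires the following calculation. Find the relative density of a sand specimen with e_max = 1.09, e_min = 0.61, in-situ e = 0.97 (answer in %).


Using Dr = (e_max - e) / (e_max - e_min) * 100
e_max - e = 1.09 - 0.97 = 0.12
e_max - e_min = 1.09 - 0.61 = 0.48
Dr = 0.12 / 0.48 * 100
Dr = 25.0 %


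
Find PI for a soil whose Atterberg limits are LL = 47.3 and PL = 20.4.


Using PI = LL - PL
PI = 47.3 - 20.4
PI = 26.9


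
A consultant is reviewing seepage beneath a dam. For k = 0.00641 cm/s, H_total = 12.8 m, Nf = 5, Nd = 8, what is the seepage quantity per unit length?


Result: 0.0005128 m^3/s per m

Derivation:
Convert k to m/s for unit consistency with H:
k = 0.00641 cm/s = 0.00641 / 100 m/s = 6.41e-05 m/s
Using q = k * H * Nf / Nd
Nf / Nd = 5 / 8 = 0.625
q = 6.41e-05 * 12.8 * 0.625
q = 0.0005128 m^3/s per m


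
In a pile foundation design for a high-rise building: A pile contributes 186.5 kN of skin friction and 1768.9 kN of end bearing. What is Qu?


Result: 1955.4 kN

Derivation:
Using Qu = Qf + Qb
Qu = 186.5 + 1768.9
Qu = 1955.4 kN


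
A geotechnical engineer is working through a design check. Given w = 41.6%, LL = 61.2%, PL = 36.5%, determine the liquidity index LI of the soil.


Result: 0.206

Derivation:
First compute the plasticity index:
PI = LL - PL = 61.2 - 36.5 = 24.7
Then compute the liquidity index:
LI = (w - PL) / PI
LI = (41.6 - 36.5) / 24.7
LI = 0.206


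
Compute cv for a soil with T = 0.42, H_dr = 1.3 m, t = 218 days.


Result: 0.00326 m^2/day

Derivation:
Using cv = T * H_dr^2 / t
H_dr^2 = 1.3^2 = 1.69
cv = 0.42 * 1.69 / 218
cv = 0.00326 m^2/day


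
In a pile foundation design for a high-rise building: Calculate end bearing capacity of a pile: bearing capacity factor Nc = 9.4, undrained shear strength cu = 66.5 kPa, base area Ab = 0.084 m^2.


Using Qb = Nc * cu * Ab
Qb = 9.4 * 66.5 * 0.084
Qb = 52.51 kN


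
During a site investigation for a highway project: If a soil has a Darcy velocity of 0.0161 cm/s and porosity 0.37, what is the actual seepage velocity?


Result: 0.04351 cm/s

Derivation:
Using v_s = v_d / n
v_s = 0.0161 / 0.37
v_s = 0.04351 cm/s


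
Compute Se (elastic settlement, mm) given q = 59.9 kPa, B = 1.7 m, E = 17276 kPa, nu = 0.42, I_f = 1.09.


Result: 5.291 mm

Derivation:
Using Se = q * B * (1 - nu^2) * I_f / E
1 - nu^2 = 1 - 0.42^2 = 0.8236
Se = 59.9 * 1.7 * 0.8236 * 1.09 / 17276
Se = 0.005291 m
Convert to mm: Se = 0.005291 * 1000 = 5.291 mm


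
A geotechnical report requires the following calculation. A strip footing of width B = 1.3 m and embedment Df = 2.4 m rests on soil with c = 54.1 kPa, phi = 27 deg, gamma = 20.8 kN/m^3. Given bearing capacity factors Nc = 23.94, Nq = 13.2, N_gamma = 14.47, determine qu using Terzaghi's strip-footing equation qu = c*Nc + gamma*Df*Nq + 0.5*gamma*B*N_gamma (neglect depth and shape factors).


Result: 2149.73 kPa

Derivation:
Compute qu = c*Nc + gamma*Df*Nq + 0.5*gamma*B*N_gamma
Term 1: 54.1 * 23.94 = 1295.154
Term 2: 20.8 * 2.4 * 13.2 = 658.944
Term 3: 0.5 * 20.8 * 1.3 * 14.47 = 195.6344
qu = 1295.154 + 658.944 + 195.6344
qu = 2149.73 kPa


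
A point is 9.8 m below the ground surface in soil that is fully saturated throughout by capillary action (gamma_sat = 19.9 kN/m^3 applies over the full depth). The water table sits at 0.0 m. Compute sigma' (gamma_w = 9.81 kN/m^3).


Result: 98.88 kPa

Derivation:
Total stress = gamma_sat * depth
sigma = 19.9 * 9.8 = 195.02 kPa
Pore water pressure u = gamma_w * (depth - d_wt)
u = 9.81 * (9.8 - 0.0) = 96.138 kPa
Effective stress = sigma - u
sigma' = 195.02 - 96.138 = 98.88 kPa


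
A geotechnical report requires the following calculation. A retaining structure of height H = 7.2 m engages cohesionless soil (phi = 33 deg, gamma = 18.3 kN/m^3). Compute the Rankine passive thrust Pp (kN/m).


Compute passive earth pressure coefficient:
Kp = tan^2(45 + phi/2) = tan^2(61.5) = 3.39212
Compute passive force:
Pp = 0.5 * Kp * gamma * H^2
Pp = 0.5 * 3.39212 * 18.3 * 7.2^2
Pp = 1609.0 kN/m


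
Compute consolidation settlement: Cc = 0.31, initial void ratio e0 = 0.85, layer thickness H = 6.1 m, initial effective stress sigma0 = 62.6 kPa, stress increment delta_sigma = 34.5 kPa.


Result: 0.1949 m

Derivation:
Using Sc = Cc * H / (1 + e0) * log10((sigma0 + delta_sigma) / sigma0)
Stress ratio = (62.6 + 34.5) / 62.6 = 1.55112
log10(1.55112) = 0.190645
Cc * H / (1 + e0) = 0.31 * 6.1 / (1 + 0.85) = 1.02216
Sc = 1.02216 * 0.190645
Sc = 0.1949 m


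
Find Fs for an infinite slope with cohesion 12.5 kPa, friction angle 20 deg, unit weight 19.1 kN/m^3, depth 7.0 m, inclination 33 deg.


Result: 0.765

Derivation:
Using Fs = c / (gamma*H*sin(beta)*cos(beta)) + tan(phi)/tan(beta)
Cohesion contribution = 12.5 / (19.1*7.0*sin(33)*cos(33))
Cohesion contribution = 0.204681
Friction contribution = tan(20)/tan(33) = 0.560465
Fs = 0.204681 + 0.560465
Fs = 0.765


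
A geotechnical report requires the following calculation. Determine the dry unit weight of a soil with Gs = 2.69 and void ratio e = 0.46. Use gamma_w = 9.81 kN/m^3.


Using gamma_d = Gs * gamma_w / (1 + e)
gamma_d = 2.69 * 9.81 / (1 + 0.46)
gamma_d = 2.69 * 9.81 / 1.46
gamma_d = 18.075 kN/m^3


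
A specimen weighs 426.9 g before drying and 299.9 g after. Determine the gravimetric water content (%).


Using w = (m_wet - m_dry) / m_dry * 100
m_wet - m_dry = 426.9 - 299.9 = 127.0 g
w = 127.0 / 299.9 * 100
w = 42.35 %


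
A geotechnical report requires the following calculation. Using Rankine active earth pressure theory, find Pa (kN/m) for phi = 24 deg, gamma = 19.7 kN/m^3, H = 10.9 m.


Compute active earth pressure coefficient:
Ka = tan^2(45 - phi/2) = tan^2(33.0) = 0.42173
Compute active force:
Pa = 0.5 * Ka * gamma * H^2
Pa = 0.5 * 0.42173 * 19.7 * 10.9^2
Pa = 493.54 kN/m


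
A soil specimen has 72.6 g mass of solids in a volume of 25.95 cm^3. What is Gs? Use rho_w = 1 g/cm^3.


Using Gs = m_s / (V_s * rho_w)
Since rho_w = 1 g/cm^3:
Gs = 72.6 / 25.95
Gs = 2.798


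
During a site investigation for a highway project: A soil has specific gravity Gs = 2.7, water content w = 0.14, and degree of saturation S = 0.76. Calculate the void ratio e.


Using the relation e = Gs * w / S
e = 2.7 * 0.14 / 0.76
e = 0.4974


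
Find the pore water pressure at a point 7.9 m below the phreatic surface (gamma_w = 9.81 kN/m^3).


Using u = gamma_w * h_w
u = 9.81 * 7.9
u = 77.5 kPa


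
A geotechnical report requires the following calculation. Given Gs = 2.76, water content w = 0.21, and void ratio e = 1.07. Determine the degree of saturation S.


Result: 0.5417

Derivation:
Using S = Gs * w / e
S = 2.76 * 0.21 / 1.07
S = 0.5417


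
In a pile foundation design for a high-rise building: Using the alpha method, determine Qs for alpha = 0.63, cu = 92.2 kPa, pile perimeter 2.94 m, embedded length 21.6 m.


Result: 3688.69 kN

Derivation:
Using Qs = alpha * cu * perimeter * L
Qs = 0.63 * 92.2 * 2.94 * 21.6
Qs = 3688.69 kN


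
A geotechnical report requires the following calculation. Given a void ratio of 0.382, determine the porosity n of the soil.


Result: 0.2764

Derivation:
Using the relation n = e / (1 + e)
n = 0.382 / (1 + 0.382)
n = 0.382 / 1.382
n = 0.2764


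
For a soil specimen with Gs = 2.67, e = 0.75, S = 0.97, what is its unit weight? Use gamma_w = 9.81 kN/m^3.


Using gamma = gamma_w * (Gs + S*e) / (1 + e)
Numerator: Gs + S*e = 2.67 + 0.97*0.75 = 3.3975
Denominator: 1 + e = 1 + 0.75 = 1.75
gamma = 9.81 * 3.3975 / 1.75
gamma = 19.045 kN/m^3


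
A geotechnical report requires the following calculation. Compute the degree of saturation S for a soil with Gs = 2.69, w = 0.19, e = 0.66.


Using S = Gs * w / e
S = 2.69 * 0.19 / 0.66
S = 0.7744


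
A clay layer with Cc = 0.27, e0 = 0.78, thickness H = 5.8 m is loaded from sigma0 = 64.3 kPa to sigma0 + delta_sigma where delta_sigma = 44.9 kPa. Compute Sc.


Using Sc = Cc * H / (1 + e0) * log10((sigma0 + delta_sigma) / sigma0)
Stress ratio = (64.3 + 44.9) / 64.3 = 1.69829
log10(1.69829) = 0.230012
Cc * H / (1 + e0) = 0.27 * 5.8 / (1 + 0.78) = 0.879775
Sc = 0.879775 * 0.230012
Sc = 0.2024 m


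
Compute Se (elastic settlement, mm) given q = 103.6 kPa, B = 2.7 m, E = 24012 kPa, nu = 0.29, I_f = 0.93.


Using Se = q * B * (1 - nu^2) * I_f / E
1 - nu^2 = 1 - 0.29^2 = 0.9159
Se = 103.6 * 2.7 * 0.9159 * 0.93 / 24012
Se = 0.009923 m
Convert to mm: Se = 0.009923 * 1000 = 9.923 mm


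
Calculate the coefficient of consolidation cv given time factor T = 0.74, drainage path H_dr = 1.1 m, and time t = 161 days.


Using cv = T * H_dr^2 / t
H_dr^2 = 1.1^2 = 1.21
cv = 0.74 * 1.21 / 161
cv = 0.00556 m^2/day


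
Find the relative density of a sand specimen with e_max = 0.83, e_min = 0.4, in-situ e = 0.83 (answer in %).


Using Dr = (e_max - e) / (e_max - e_min) * 100
e_max - e = 0.83 - 0.83 = 0.0
e_max - e_min = 0.83 - 0.4 = 0.43
Dr = 0.0 / 0.43 * 100
Dr = 0.0 %


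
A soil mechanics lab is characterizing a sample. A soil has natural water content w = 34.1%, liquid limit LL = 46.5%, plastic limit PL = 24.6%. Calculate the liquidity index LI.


First compute the plasticity index:
PI = LL - PL = 46.5 - 24.6 = 21.9
Then compute the liquidity index:
LI = (w - PL) / PI
LI = (34.1 - 24.6) / 21.9
LI = 0.434


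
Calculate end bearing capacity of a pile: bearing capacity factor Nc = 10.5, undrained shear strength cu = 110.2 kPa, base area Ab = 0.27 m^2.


Result: 312.42 kN

Derivation:
Using Qb = Nc * cu * Ab
Qb = 10.5 * 110.2 * 0.27
Qb = 312.42 kN


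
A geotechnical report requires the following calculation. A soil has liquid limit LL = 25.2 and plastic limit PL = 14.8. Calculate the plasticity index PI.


Using PI = LL - PL
PI = 25.2 - 14.8
PI = 10.4


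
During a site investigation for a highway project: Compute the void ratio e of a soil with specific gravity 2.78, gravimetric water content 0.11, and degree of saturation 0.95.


Result: 0.3219

Derivation:
Using the relation e = Gs * w / S
e = 2.78 * 0.11 / 0.95
e = 0.3219


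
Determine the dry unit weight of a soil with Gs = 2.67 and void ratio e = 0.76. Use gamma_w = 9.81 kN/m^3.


Using gamma_d = Gs * gamma_w / (1 + e)
gamma_d = 2.67 * 9.81 / (1 + 0.76)
gamma_d = 2.67 * 9.81 / 1.76
gamma_d = 14.882 kN/m^3


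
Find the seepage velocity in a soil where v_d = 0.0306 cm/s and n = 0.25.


Using v_s = v_d / n
v_s = 0.0306 / 0.25
v_s = 0.1224 cm/s


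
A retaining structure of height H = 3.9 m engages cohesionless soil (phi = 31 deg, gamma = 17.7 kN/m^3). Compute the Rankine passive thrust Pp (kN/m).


Compute passive earth pressure coefficient:
Kp = tan^2(45 + phi/2) = tan^2(60.5) = 3.124035
Compute passive force:
Pp = 0.5 * Kp * gamma * H^2
Pp = 0.5 * 3.124035 * 17.7 * 3.9^2
Pp = 420.52 kN/m


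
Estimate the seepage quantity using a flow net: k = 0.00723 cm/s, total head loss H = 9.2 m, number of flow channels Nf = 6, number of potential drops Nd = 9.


Convert k to m/s for unit consistency with H:
k = 0.00723 cm/s = 0.00723 / 100 m/s = 7.23e-05 m/s
Using q = k * H * Nf / Nd
Nf / Nd = 6 / 9 = 0.6667
q = 7.23e-05 * 9.2 * 0.6667
q = 0.0004434 m^3/s per m


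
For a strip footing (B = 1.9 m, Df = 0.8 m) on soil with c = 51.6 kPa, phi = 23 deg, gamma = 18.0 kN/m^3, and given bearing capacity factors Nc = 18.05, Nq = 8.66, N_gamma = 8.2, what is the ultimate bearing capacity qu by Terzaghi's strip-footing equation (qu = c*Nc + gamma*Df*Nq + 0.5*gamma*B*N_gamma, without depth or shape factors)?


Compute qu = c*Nc + gamma*Df*Nq + 0.5*gamma*B*N_gamma
Term 1: 51.6 * 18.05 = 931.38
Term 2: 18.0 * 0.8 * 8.66 = 124.704
Term 3: 0.5 * 18.0 * 1.9 * 8.2 = 140.22
qu = 931.38 + 124.704 + 140.22
qu = 1196.3 kPa


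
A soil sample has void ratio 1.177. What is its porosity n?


Using the relation n = e / (1 + e)
n = 1.177 / (1 + 1.177)
n = 1.177 / 2.177
n = 0.5407


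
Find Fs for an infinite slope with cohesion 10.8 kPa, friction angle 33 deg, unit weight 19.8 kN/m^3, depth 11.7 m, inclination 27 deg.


Using Fs = c / (gamma*H*sin(beta)*cos(beta)) + tan(phi)/tan(beta)
Cohesion contribution = 10.8 / (19.8*11.7*sin(27)*cos(27))
Cohesion contribution = 0.115251
Friction contribution = tan(33)/tan(27) = 1.27453
Fs = 0.115251 + 1.27453
Fs = 1.39


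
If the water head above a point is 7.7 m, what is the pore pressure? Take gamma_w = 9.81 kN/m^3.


Using u = gamma_w * h_w
u = 9.81 * 7.7
u = 75.54 kPa


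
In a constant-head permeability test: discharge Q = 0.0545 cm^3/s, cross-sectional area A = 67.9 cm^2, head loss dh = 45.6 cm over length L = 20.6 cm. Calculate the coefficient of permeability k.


Compute hydraulic gradient:
i = dh / L = 45.6 / 20.6 = 2.21359
Then apply Darcy's law:
k = Q / (A * i)
k = 0.0545 / (67.9 * 2.21359)
k = 0.0545 / 150.303
k = 0.000363 cm/s


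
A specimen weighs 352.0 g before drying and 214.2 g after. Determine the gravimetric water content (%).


Result: 64.33 %

Derivation:
Using w = (m_wet - m_dry) / m_dry * 100
m_wet - m_dry = 352.0 - 214.2 = 137.8 g
w = 137.8 / 214.2 * 100
w = 64.33 %


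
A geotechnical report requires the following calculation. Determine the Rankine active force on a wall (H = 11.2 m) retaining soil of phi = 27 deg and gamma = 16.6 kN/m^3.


Result: 390.98 kN/m

Derivation:
Compute active earth pressure coefficient:
Ka = tan^2(45 - phi/2) = tan^2(31.5) = 0.375525
Compute active force:
Pa = 0.5 * Ka * gamma * H^2
Pa = 0.5 * 0.375525 * 16.6 * 11.2^2
Pa = 390.98 kN/m


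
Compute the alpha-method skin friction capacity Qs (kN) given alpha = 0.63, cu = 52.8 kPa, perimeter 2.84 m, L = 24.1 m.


Using Qs = alpha * cu * perimeter * L
Qs = 0.63 * 52.8 * 2.84 * 24.1
Qs = 2276.72 kN


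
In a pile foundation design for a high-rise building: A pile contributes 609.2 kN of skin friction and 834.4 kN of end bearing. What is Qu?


Using Qu = Qf + Qb
Qu = 609.2 + 834.4
Qu = 1443.6 kN


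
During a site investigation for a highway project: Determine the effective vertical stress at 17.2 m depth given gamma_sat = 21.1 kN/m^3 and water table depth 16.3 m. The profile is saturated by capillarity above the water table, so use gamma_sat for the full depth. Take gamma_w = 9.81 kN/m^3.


Total stress = gamma_sat * depth
sigma = 21.1 * 17.2 = 362.92 kPa
Pore water pressure u = gamma_w * (depth - d_wt)
u = 9.81 * (17.2 - 16.3) = 8.829 kPa
Effective stress = sigma - u
sigma' = 362.92 - 8.829 = 354.09 kPa


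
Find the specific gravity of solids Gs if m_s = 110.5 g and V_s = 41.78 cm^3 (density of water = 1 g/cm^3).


Result: 2.645

Derivation:
Using Gs = m_s / (V_s * rho_w)
Since rho_w = 1 g/cm^3:
Gs = 110.5 / 41.78
Gs = 2.645


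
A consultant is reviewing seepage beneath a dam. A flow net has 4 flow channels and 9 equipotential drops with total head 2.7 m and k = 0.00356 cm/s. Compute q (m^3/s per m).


Convert k to m/s for unit consistency with H:
k = 0.00356 cm/s = 0.00356 / 100 m/s = 3.56e-05 m/s
Using q = k * H * Nf / Nd
Nf / Nd = 4 / 9 = 0.4444
q = 3.56e-05 * 2.7 * 0.4444
q = 4.272e-05 m^3/s per m


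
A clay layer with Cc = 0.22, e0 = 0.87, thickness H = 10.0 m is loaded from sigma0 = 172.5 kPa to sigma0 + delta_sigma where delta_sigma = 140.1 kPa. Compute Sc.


Result: 0.3038 m

Derivation:
Using Sc = Cc * H / (1 + e0) * log10((sigma0 + delta_sigma) / sigma0)
Stress ratio = (172.5 + 140.1) / 172.5 = 1.81217
log10(1.81217) = 0.2582
Cc * H / (1 + e0) = 0.22 * 10.0 / (1 + 0.87) = 1.17647
Sc = 1.17647 * 0.2582
Sc = 0.3038 m


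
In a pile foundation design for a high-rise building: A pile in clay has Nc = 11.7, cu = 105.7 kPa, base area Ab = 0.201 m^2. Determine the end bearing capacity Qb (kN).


Using Qb = Nc * cu * Ab
Qb = 11.7 * 105.7 * 0.201
Qb = 248.57 kN


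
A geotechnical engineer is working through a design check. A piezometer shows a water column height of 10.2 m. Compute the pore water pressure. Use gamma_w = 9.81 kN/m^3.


Using u = gamma_w * h_w
u = 9.81 * 10.2
u = 100.06 kPa


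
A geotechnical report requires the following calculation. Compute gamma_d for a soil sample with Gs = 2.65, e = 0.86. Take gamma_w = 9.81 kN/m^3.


Using gamma_d = Gs * gamma_w / (1 + e)
gamma_d = 2.65 * 9.81 / (1 + 0.86)
gamma_d = 2.65 * 9.81 / 1.86
gamma_d = 13.977 kN/m^3


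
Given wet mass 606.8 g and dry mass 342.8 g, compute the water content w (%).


Using w = (m_wet - m_dry) / m_dry * 100
m_wet - m_dry = 606.8 - 342.8 = 264.0 g
w = 264.0 / 342.8 * 100
w = 77.01 %


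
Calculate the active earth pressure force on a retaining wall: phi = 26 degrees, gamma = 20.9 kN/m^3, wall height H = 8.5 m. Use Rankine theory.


Compute active earth pressure coefficient:
Ka = tan^2(45 - phi/2) = tan^2(32.0) = 0.390462
Compute active force:
Pa = 0.5 * Ka * gamma * H^2
Pa = 0.5 * 0.390462 * 20.9 * 8.5^2
Pa = 294.8 kN/m
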